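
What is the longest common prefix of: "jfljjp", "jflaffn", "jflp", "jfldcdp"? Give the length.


Words: jfljjp, jflaffn, jflp, jfldcdp
  Position 0: all 'j' => match
  Position 1: all 'f' => match
  Position 2: all 'l' => match
  Position 3: ('j', 'a', 'p', 'd') => mismatch, stop
LCP = "jfl" (length 3)

3


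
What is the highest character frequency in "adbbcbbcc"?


Input: adbbcbbcc
Character counts:
  'a': 1
  'b': 4
  'c': 3
  'd': 1
Maximum frequency: 4

4


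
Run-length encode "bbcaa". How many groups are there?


Input: bbcaa
Scanning for consecutive runs:
  Group 1: 'b' x 2 (positions 0-1)
  Group 2: 'c' x 1 (positions 2-2)
  Group 3: 'a' x 2 (positions 3-4)
Total groups: 3

3


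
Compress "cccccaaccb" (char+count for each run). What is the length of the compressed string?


Input: cccccaaccb
Runs:
  'c' x 5 => "c5"
  'a' x 2 => "a2"
  'c' x 2 => "c2"
  'b' x 1 => "b1"
Compressed: "c5a2c2b1"
Compressed length: 8

8


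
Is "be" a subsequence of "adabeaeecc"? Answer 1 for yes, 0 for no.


Check if "be" is a subsequence of "adabeaeecc"
Greedy scan:
  Position 0 ('a'): no match needed
  Position 1 ('d'): no match needed
  Position 2 ('a'): no match needed
  Position 3 ('b'): matches sub[0] = 'b'
  Position 4 ('e'): matches sub[1] = 'e'
  Position 5 ('a'): no match needed
  Position 6 ('e'): no match needed
  Position 7 ('e'): no match needed
  Position 8 ('c'): no match needed
  Position 9 ('c'): no match needed
All 2 characters matched => is a subsequence

1


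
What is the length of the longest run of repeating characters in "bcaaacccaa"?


Input: "bcaaacccaa"
Scanning for longest run:
  Position 1 ('c'): new char, reset run to 1
  Position 2 ('a'): new char, reset run to 1
  Position 3 ('a'): continues run of 'a', length=2
  Position 4 ('a'): continues run of 'a', length=3
  Position 5 ('c'): new char, reset run to 1
  Position 6 ('c'): continues run of 'c', length=2
  Position 7 ('c'): continues run of 'c', length=3
  Position 8 ('a'): new char, reset run to 1
  Position 9 ('a'): continues run of 'a', length=2
Longest run: 'a' with length 3

3


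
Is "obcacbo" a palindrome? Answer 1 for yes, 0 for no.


Input: obcacbo
Reversed: obcacbo
  Compare pos 0 ('o') with pos 6 ('o'): match
  Compare pos 1 ('b') with pos 5 ('b'): match
  Compare pos 2 ('c') with pos 4 ('c'): match
Result: palindrome

1


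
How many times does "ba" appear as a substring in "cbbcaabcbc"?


Searching for "ba" in "cbbcaabcbc"
Scanning each position:
  Position 0: "cb" => no
  Position 1: "bb" => no
  Position 2: "bc" => no
  Position 3: "ca" => no
  Position 4: "aa" => no
  Position 5: "ab" => no
  Position 6: "bc" => no
  Position 7: "cb" => no
  Position 8: "bc" => no
Total occurrences: 0

0


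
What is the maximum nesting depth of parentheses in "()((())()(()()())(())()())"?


Input: "()((())()(()()())(())()())"
Tracking depth:
  Position 0 '(': depth becomes 1
  Position 1 ')': depth becomes 0
  Position 2 '(': depth becomes 1
  Position 3 '(': depth becomes 2
  Position 4 '(': depth becomes 3
  Position 5 ')': depth becomes 2
  Position 6 ')': depth becomes 1
  Position 7 '(': depth becomes 2
  Position 8 ')': depth becomes 1
  Position 9 '(': depth becomes 2
  Position 10 '(': depth becomes 3
  Position 11 ')': depth becomes 2
  Position 12 '(': depth becomes 3
  Position 13 ')': depth becomes 2
  Position 14 '(': depth becomes 3
  Position 15 ')': depth becomes 2
  Position 16 ')': depth becomes 1
  Position 17 '(': depth becomes 2
  Position 18 '(': depth becomes 3
  Position 19 ')': depth becomes 2
  Position 20 ')': depth becomes 1
  Position 21 '(': depth becomes 2
  Position 22 ')': depth becomes 1
  Position 23 '(': depth becomes 2
  Position 24 ')': depth becomes 1
  Position 25 ')': depth becomes 0
Maximum depth reached: 3

3


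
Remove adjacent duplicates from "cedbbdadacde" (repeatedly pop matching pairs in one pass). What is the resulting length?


Input: cedbbdadacde
Stack-based adjacent duplicate removal:
  Read 'c': push. Stack: c
  Read 'e': push. Stack: ce
  Read 'd': push. Stack: ced
  Read 'b': push. Stack: cedb
  Read 'b': matches stack top 'b' => pop. Stack: ced
  Read 'd': matches stack top 'd' => pop. Stack: ce
  Read 'a': push. Stack: cea
  Read 'd': push. Stack: cead
  Read 'a': push. Stack: ceada
  Read 'c': push. Stack: ceadac
  Read 'd': push. Stack: ceadacd
  Read 'e': push. Stack: ceadacde
Final stack: "ceadacde" (length 8)

8


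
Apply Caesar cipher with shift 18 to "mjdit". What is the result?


Caesar cipher: shift "mjdit" by 18
  'm' (pos 12) + 18 = pos 4 = 'e'
  'j' (pos 9) + 18 = pos 1 = 'b'
  'd' (pos 3) + 18 = pos 21 = 'v'
  'i' (pos 8) + 18 = pos 0 = 'a'
  't' (pos 19) + 18 = pos 11 = 'l'
Result: ebval

ebval


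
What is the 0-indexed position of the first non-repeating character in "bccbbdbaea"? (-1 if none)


Input: bccbbdbaea
Character frequencies:
  'a': 2
  'b': 4
  'c': 2
  'd': 1
  'e': 1
Scanning left to right for freq == 1:
  Position 0 ('b'): freq=4, skip
  Position 1 ('c'): freq=2, skip
  Position 2 ('c'): freq=2, skip
  Position 3 ('b'): freq=4, skip
  Position 4 ('b'): freq=4, skip
  Position 5 ('d'): unique! => answer = 5

5


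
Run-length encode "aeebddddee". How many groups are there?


Input: aeebddddee
Scanning for consecutive runs:
  Group 1: 'a' x 1 (positions 0-0)
  Group 2: 'e' x 2 (positions 1-2)
  Group 3: 'b' x 1 (positions 3-3)
  Group 4: 'd' x 4 (positions 4-7)
  Group 5: 'e' x 2 (positions 8-9)
Total groups: 5

5


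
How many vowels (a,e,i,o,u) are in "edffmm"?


Input: edffmm
Checking each character:
  'e' at position 0: vowel (running total: 1)
  'd' at position 1: consonant
  'f' at position 2: consonant
  'f' at position 3: consonant
  'm' at position 4: consonant
  'm' at position 5: consonant
Total vowels: 1

1


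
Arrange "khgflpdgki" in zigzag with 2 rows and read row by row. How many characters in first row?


Zigzag "khgflpdgki" into 2 rows:
Placing characters:
  'k' => row 0
  'h' => row 1
  'g' => row 0
  'f' => row 1
  'l' => row 0
  'p' => row 1
  'd' => row 0
  'g' => row 1
  'k' => row 0
  'i' => row 1
Rows:
  Row 0: "kgldk"
  Row 1: "hfpgi"
First row length: 5

5


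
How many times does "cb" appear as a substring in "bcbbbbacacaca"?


Searching for "cb" in "bcbbbbacacaca"
Scanning each position:
  Position 0: "bc" => no
  Position 1: "cb" => MATCH
  Position 2: "bb" => no
  Position 3: "bb" => no
  Position 4: "bb" => no
  Position 5: "ba" => no
  Position 6: "ac" => no
  Position 7: "ca" => no
  Position 8: "ac" => no
  Position 9: "ca" => no
  Position 10: "ac" => no
  Position 11: "ca" => no
Total occurrences: 1

1


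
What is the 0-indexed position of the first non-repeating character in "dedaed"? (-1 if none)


Input: dedaed
Character frequencies:
  'a': 1
  'd': 3
  'e': 2
Scanning left to right for freq == 1:
  Position 0 ('d'): freq=3, skip
  Position 1 ('e'): freq=2, skip
  Position 2 ('d'): freq=3, skip
  Position 3 ('a'): unique! => answer = 3

3


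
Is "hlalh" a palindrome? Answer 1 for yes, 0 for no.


Input: hlalh
Reversed: hlalh
  Compare pos 0 ('h') with pos 4 ('h'): match
  Compare pos 1 ('l') with pos 3 ('l'): match
Result: palindrome

1


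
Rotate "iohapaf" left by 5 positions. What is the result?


Input: "iohapaf", rotate left by 5
First 5 characters: "iohap"
Remaining characters: "af"
Concatenate remaining + first: "af" + "iohap" = "afiohap"

afiohap


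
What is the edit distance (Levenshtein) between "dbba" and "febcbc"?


Computing edit distance: "dbba" -> "febcbc"
DP table:
           f    e    b    c    b    c
      0    1    2    3    4    5    6
  d   1    1    2    3    4    5    6
  b   2    2    2    2    3    4    5
  b   3    3    3    2    3    3    4
  a   4    4    4    3    3    4    4
Edit distance = dp[4][6] = 4

4


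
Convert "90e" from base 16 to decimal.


Input: "90e" in base 16
Positional expansion:
  Digit '9' (value 9) x 16^2 = 2304
  Digit '0' (value 0) x 16^1 = 0
  Digit 'e' (value 14) x 16^0 = 14
Sum = 2318

2318


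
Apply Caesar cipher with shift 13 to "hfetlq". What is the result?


Caesar cipher: shift "hfetlq" by 13
  'h' (pos 7) + 13 = pos 20 = 'u'
  'f' (pos 5) + 13 = pos 18 = 's'
  'e' (pos 4) + 13 = pos 17 = 'r'
  't' (pos 19) + 13 = pos 6 = 'g'
  'l' (pos 11) + 13 = pos 24 = 'y'
  'q' (pos 16) + 13 = pos 3 = 'd'
Result: usrgyd

usrgyd


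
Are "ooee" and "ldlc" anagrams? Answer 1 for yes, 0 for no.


Strings: "ooee", "ldlc"
Sorted first:  eeoo
Sorted second: cdll
Differ at position 0: 'e' vs 'c' => not anagrams

0


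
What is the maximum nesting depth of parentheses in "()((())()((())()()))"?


Input: "()((())()((())()()))"
Tracking depth:
  Position 0 '(': depth becomes 1
  Position 1 ')': depth becomes 0
  Position 2 '(': depth becomes 1
  Position 3 '(': depth becomes 2
  Position 4 '(': depth becomes 3
  Position 5 ')': depth becomes 2
  Position 6 ')': depth becomes 1
  Position 7 '(': depth becomes 2
  Position 8 ')': depth becomes 1
  Position 9 '(': depth becomes 2
  Position 10 '(': depth becomes 3
  Position 11 '(': depth becomes 4
  Position 12 ')': depth becomes 3
  Position 13 ')': depth becomes 2
  Position 14 '(': depth becomes 3
  Position 15 ')': depth becomes 2
  Position 16 '(': depth becomes 3
  Position 17 ')': depth becomes 2
  Position 18 ')': depth becomes 1
  Position 19 ')': depth becomes 0
Maximum depth reached: 4

4


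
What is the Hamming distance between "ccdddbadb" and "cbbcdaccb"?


Comparing "ccdddbadb" and "cbbcdaccb" position by position:
  Position 0: 'c' vs 'c' => same
  Position 1: 'c' vs 'b' => differ
  Position 2: 'd' vs 'b' => differ
  Position 3: 'd' vs 'c' => differ
  Position 4: 'd' vs 'd' => same
  Position 5: 'b' vs 'a' => differ
  Position 6: 'a' vs 'c' => differ
  Position 7: 'd' vs 'c' => differ
  Position 8: 'b' vs 'b' => same
Total differences (Hamming distance): 6

6


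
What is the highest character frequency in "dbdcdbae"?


Input: dbdcdbae
Character counts:
  'a': 1
  'b': 2
  'c': 1
  'd': 3
  'e': 1
Maximum frequency: 3

3


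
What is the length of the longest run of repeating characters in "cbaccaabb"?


Input: "cbaccaabb"
Scanning for longest run:
  Position 1 ('b'): new char, reset run to 1
  Position 2 ('a'): new char, reset run to 1
  Position 3 ('c'): new char, reset run to 1
  Position 4 ('c'): continues run of 'c', length=2
  Position 5 ('a'): new char, reset run to 1
  Position 6 ('a'): continues run of 'a', length=2
  Position 7 ('b'): new char, reset run to 1
  Position 8 ('b'): continues run of 'b', length=2
Longest run: 'c' with length 2

2


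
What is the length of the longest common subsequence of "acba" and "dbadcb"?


LCS of "acba" and "dbadcb"
DP table:
           d    b    a    d    c    b
      0    0    0    0    0    0    0
  a   0    0    0    1    1    1    1
  c   0    0    0    1    1    2    2
  b   0    0    1    1    1    2    3
  a   0    0    1    2    2    2    3
LCS length = dp[4][6] = 3

3


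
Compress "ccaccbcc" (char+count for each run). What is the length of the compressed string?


Input: ccaccbcc
Runs:
  'c' x 2 => "c2"
  'a' x 1 => "a1"
  'c' x 2 => "c2"
  'b' x 1 => "b1"
  'c' x 2 => "c2"
Compressed: "c2a1c2b1c2"
Compressed length: 10

10


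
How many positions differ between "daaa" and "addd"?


Comparing "daaa" and "addd" position by position:
  Position 0: 'd' vs 'a' => DIFFER
  Position 1: 'a' vs 'd' => DIFFER
  Position 2: 'a' vs 'd' => DIFFER
  Position 3: 'a' vs 'd' => DIFFER
Positions that differ: 4

4


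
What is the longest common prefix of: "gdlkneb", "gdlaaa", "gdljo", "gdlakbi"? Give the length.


Words: gdlkneb, gdlaaa, gdljo, gdlakbi
  Position 0: all 'g' => match
  Position 1: all 'd' => match
  Position 2: all 'l' => match
  Position 3: ('k', 'a', 'j', 'a') => mismatch, stop
LCP = "gdl" (length 3)

3


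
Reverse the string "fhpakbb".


Input: fhpakbb
Reading characters right to left:
  Position 6: 'b'
  Position 5: 'b'
  Position 4: 'k'
  Position 3: 'a'
  Position 2: 'p'
  Position 1: 'h'
  Position 0: 'f'
Reversed: bbkaphf

bbkaphf


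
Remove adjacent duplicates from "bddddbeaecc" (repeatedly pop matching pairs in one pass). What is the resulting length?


Input: bddddbeaecc
Stack-based adjacent duplicate removal:
  Read 'b': push. Stack: b
  Read 'd': push. Stack: bd
  Read 'd': matches stack top 'd' => pop. Stack: b
  Read 'd': push. Stack: bd
  Read 'd': matches stack top 'd' => pop. Stack: b
  Read 'b': matches stack top 'b' => pop. Stack: (empty)
  Read 'e': push. Stack: e
  Read 'a': push. Stack: ea
  Read 'e': push. Stack: eae
  Read 'c': push. Stack: eaec
  Read 'c': matches stack top 'c' => pop. Stack: eae
Final stack: "eae" (length 3)

3


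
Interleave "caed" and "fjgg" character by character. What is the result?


Interleaving "caed" and "fjgg":
  Position 0: 'c' from first, 'f' from second => "cf"
  Position 1: 'a' from first, 'j' from second => "aj"
  Position 2: 'e' from first, 'g' from second => "eg"
  Position 3: 'd' from first, 'g' from second => "dg"
Result: cfajegdg

cfajegdg


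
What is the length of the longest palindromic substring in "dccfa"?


Input: "dccfa"
Checking substrings for palindromes:
  [1:3] "cc" (len 2) => palindrome
Longest palindromic substring: "cc" with length 2

2


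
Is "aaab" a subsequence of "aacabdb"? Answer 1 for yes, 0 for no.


Check if "aaab" is a subsequence of "aacabdb"
Greedy scan:
  Position 0 ('a'): matches sub[0] = 'a'
  Position 1 ('a'): matches sub[1] = 'a'
  Position 2 ('c'): no match needed
  Position 3 ('a'): matches sub[2] = 'a'
  Position 4 ('b'): matches sub[3] = 'b'
  Position 5 ('d'): no match needed
  Position 6 ('b'): no match needed
All 4 characters matched => is a subsequence

1


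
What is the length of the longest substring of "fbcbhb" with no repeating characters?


Input: "fbcbhb"
Sliding window (track last position of each char):
  Position 0 ('f'): window [0,0] length 1 -- new best
  Position 1 ('b'): window [0,1] length 2 -- new best
  Position 2 ('c'): window [0,2] length 3 -- new best
  Position 3 ('b'): repeat (last at 1), move window start to 2
  Position 3 ('b'): window [2,3] length 2
  Position 4 ('h'): window [2,4] length 3
  Position 5 ('b'): repeat (last at 3), move window start to 4
  Position 5 ('b'): window [4,5] length 2
Longest substring with no repeats: "fbc" with length 3

3


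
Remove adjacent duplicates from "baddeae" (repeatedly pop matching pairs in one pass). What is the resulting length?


Input: baddeae
Stack-based adjacent duplicate removal:
  Read 'b': push. Stack: b
  Read 'a': push. Stack: ba
  Read 'd': push. Stack: bad
  Read 'd': matches stack top 'd' => pop. Stack: ba
  Read 'e': push. Stack: bae
  Read 'a': push. Stack: baea
  Read 'e': push. Stack: baeae
Final stack: "baeae" (length 5)

5


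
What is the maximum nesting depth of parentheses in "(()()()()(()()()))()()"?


Input: "(()()()()(()()()))()()"
Tracking depth:
  Position 0 '(': depth becomes 1
  Position 1 '(': depth becomes 2
  Position 2 ')': depth becomes 1
  Position 3 '(': depth becomes 2
  Position 4 ')': depth becomes 1
  Position 5 '(': depth becomes 2
  Position 6 ')': depth becomes 1
  Position 7 '(': depth becomes 2
  Position 8 ')': depth becomes 1
  Position 9 '(': depth becomes 2
  Position 10 '(': depth becomes 3
  Position 11 ')': depth becomes 2
  Position 12 '(': depth becomes 3
  Position 13 ')': depth becomes 2
  Position 14 '(': depth becomes 3
  Position 15 ')': depth becomes 2
  Position 16 ')': depth becomes 1
  Position 17 ')': depth becomes 0
  Position 18 '(': depth becomes 1
  Position 19 ')': depth becomes 0
  Position 20 '(': depth becomes 1
  Position 21 ')': depth becomes 0
Maximum depth reached: 3

3


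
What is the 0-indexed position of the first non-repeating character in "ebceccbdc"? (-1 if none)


Input: ebceccbdc
Character frequencies:
  'b': 2
  'c': 4
  'd': 1
  'e': 2
Scanning left to right for freq == 1:
  Position 0 ('e'): freq=2, skip
  Position 1 ('b'): freq=2, skip
  Position 2 ('c'): freq=4, skip
  Position 3 ('e'): freq=2, skip
  Position 4 ('c'): freq=4, skip
  Position 5 ('c'): freq=4, skip
  Position 6 ('b'): freq=2, skip
  Position 7 ('d'): unique! => answer = 7

7


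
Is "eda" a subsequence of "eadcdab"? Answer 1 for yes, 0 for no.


Check if "eda" is a subsequence of "eadcdab"
Greedy scan:
  Position 0 ('e'): matches sub[0] = 'e'
  Position 1 ('a'): no match needed
  Position 2 ('d'): matches sub[1] = 'd'
  Position 3 ('c'): no match needed
  Position 4 ('d'): no match needed
  Position 5 ('a'): matches sub[2] = 'a'
  Position 6 ('b'): no match needed
All 3 characters matched => is a subsequence

1


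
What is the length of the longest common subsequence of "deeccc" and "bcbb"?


LCS of "deeccc" and "bcbb"
DP table:
           b    c    b    b
      0    0    0    0    0
  d   0    0    0    0    0
  e   0    0    0    0    0
  e   0    0    0    0    0
  c   0    0    1    1    1
  c   0    0    1    1    1
  c   0    0    1    1    1
LCS length = dp[6][4] = 1

1


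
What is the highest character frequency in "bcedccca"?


Input: bcedccca
Character counts:
  'a': 1
  'b': 1
  'c': 4
  'd': 1
  'e': 1
Maximum frequency: 4

4


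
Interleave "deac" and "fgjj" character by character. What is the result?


Interleaving "deac" and "fgjj":
  Position 0: 'd' from first, 'f' from second => "df"
  Position 1: 'e' from first, 'g' from second => "eg"
  Position 2: 'a' from first, 'j' from second => "aj"
  Position 3: 'c' from first, 'j' from second => "cj"
Result: dfegajcj

dfegajcj


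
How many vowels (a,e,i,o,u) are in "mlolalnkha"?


Input: mlolalnkha
Checking each character:
  'm' at position 0: consonant
  'l' at position 1: consonant
  'o' at position 2: vowel (running total: 1)
  'l' at position 3: consonant
  'a' at position 4: vowel (running total: 2)
  'l' at position 5: consonant
  'n' at position 6: consonant
  'k' at position 7: consonant
  'h' at position 8: consonant
  'a' at position 9: vowel (running total: 3)
Total vowels: 3

3


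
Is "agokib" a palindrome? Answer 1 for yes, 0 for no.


Input: agokib
Reversed: bikoga
  Compare pos 0 ('a') with pos 5 ('b'): MISMATCH
  Compare pos 1 ('g') with pos 4 ('i'): MISMATCH
  Compare pos 2 ('o') with pos 3 ('k'): MISMATCH
Result: not a palindrome

0


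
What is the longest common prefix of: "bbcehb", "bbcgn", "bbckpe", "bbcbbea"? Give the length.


Words: bbcehb, bbcgn, bbckpe, bbcbbea
  Position 0: all 'b' => match
  Position 1: all 'b' => match
  Position 2: all 'c' => match
  Position 3: ('e', 'g', 'k', 'b') => mismatch, stop
LCP = "bbc" (length 3)

3


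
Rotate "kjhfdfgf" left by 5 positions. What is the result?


Input: "kjhfdfgf", rotate left by 5
First 5 characters: "kjhfd"
Remaining characters: "fgf"
Concatenate remaining + first: "fgf" + "kjhfd" = "fgfkjhfd"

fgfkjhfd


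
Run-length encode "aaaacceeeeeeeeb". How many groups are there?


Input: aaaacceeeeeeeeb
Scanning for consecutive runs:
  Group 1: 'a' x 4 (positions 0-3)
  Group 2: 'c' x 2 (positions 4-5)
  Group 3: 'e' x 8 (positions 6-13)
  Group 4: 'b' x 1 (positions 14-14)
Total groups: 4

4


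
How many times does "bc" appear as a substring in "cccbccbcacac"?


Searching for "bc" in "cccbccbcacac"
Scanning each position:
  Position 0: "cc" => no
  Position 1: "cc" => no
  Position 2: "cb" => no
  Position 3: "bc" => MATCH
  Position 4: "cc" => no
  Position 5: "cb" => no
  Position 6: "bc" => MATCH
  Position 7: "ca" => no
  Position 8: "ac" => no
  Position 9: "ca" => no
  Position 10: "ac" => no
Total occurrences: 2

2


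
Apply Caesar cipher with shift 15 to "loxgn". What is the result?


Caesar cipher: shift "loxgn" by 15
  'l' (pos 11) + 15 = pos 0 = 'a'
  'o' (pos 14) + 15 = pos 3 = 'd'
  'x' (pos 23) + 15 = pos 12 = 'm'
  'g' (pos 6) + 15 = pos 21 = 'v'
  'n' (pos 13) + 15 = pos 2 = 'c'
Result: admvc

admvc


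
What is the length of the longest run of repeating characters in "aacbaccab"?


Input: "aacbaccab"
Scanning for longest run:
  Position 1 ('a'): continues run of 'a', length=2
  Position 2 ('c'): new char, reset run to 1
  Position 3 ('b'): new char, reset run to 1
  Position 4 ('a'): new char, reset run to 1
  Position 5 ('c'): new char, reset run to 1
  Position 6 ('c'): continues run of 'c', length=2
  Position 7 ('a'): new char, reset run to 1
  Position 8 ('b'): new char, reset run to 1
Longest run: 'a' with length 2

2


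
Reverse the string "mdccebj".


Input: mdccebj
Reading characters right to left:
  Position 6: 'j'
  Position 5: 'b'
  Position 4: 'e'
  Position 3: 'c'
  Position 2: 'c'
  Position 1: 'd'
  Position 0: 'm'
Reversed: jbeccdm

jbeccdm


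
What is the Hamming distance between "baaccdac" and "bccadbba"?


Comparing "baaccdac" and "bccadbba" position by position:
  Position 0: 'b' vs 'b' => same
  Position 1: 'a' vs 'c' => differ
  Position 2: 'a' vs 'c' => differ
  Position 3: 'c' vs 'a' => differ
  Position 4: 'c' vs 'd' => differ
  Position 5: 'd' vs 'b' => differ
  Position 6: 'a' vs 'b' => differ
  Position 7: 'c' vs 'a' => differ
Total differences (Hamming distance): 7

7


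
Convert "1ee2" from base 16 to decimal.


Input: "1ee2" in base 16
Positional expansion:
  Digit '1' (value 1) x 16^3 = 4096
  Digit 'e' (value 14) x 16^2 = 3584
  Digit 'e' (value 14) x 16^1 = 224
  Digit '2' (value 2) x 16^0 = 2
Sum = 7906

7906


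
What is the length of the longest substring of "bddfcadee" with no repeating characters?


Input: "bddfcadee"
Sliding window (track last position of each char):
  Position 0 ('b'): window [0,0] length 1 -- new best
  Position 1 ('d'): window [0,1] length 2 -- new best
  Position 2 ('d'): repeat (last at 1), move window start to 2
  Position 2 ('d'): window [2,2] length 1
  Position 3 ('f'): window [2,3] length 2
  Position 4 ('c'): window [2,4] length 3 -- new best
  Position 5 ('a'): window [2,5] length 4 -- new best
  Position 6 ('d'): repeat (last at 2), move window start to 3
  Position 6 ('d'): window [3,6] length 4
  Position 7 ('e'): window [3,7] length 5 -- new best
  Position 8 ('e'): repeat (last at 7), move window start to 8
  Position 8 ('e'): window [8,8] length 1
Longest substring with no repeats: "fcade" with length 5

5


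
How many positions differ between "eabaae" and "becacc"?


Comparing "eabaae" and "becacc" position by position:
  Position 0: 'e' vs 'b' => DIFFER
  Position 1: 'a' vs 'e' => DIFFER
  Position 2: 'b' vs 'c' => DIFFER
  Position 3: 'a' vs 'a' => same
  Position 4: 'a' vs 'c' => DIFFER
  Position 5: 'e' vs 'c' => DIFFER
Positions that differ: 5

5


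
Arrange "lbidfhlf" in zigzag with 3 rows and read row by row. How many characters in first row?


Zigzag "lbidfhlf" into 3 rows:
Placing characters:
  'l' => row 0
  'b' => row 1
  'i' => row 2
  'd' => row 1
  'f' => row 0
  'h' => row 1
  'l' => row 2
  'f' => row 1
Rows:
  Row 0: "lf"
  Row 1: "bdhf"
  Row 2: "il"
First row length: 2

2


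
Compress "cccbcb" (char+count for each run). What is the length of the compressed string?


Input: cccbcb
Runs:
  'c' x 3 => "c3"
  'b' x 1 => "b1"
  'c' x 1 => "c1"
  'b' x 1 => "b1"
Compressed: "c3b1c1b1"
Compressed length: 8

8


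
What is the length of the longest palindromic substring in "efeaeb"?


Input: "efeaeb"
Checking substrings for palindromes:
  [0:3] "efe" (len 3) => palindrome
  [2:5] "eae" (len 3) => palindrome
Longest palindromic substring: "efe" with length 3

3


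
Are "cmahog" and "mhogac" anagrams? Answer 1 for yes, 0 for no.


Strings: "cmahog", "mhogac"
Sorted first:  acghmo
Sorted second: acghmo
Sorted forms match => anagrams

1


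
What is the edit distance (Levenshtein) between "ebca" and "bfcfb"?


Computing edit distance: "ebca" -> "bfcfb"
DP table:
           b    f    c    f    b
      0    1    2    3    4    5
  e   1    1    2    3    4    5
  b   2    1    2    3    4    4
  c   3    2    2    2    3    4
  a   4    3    3    3    3    4
Edit distance = dp[4][5] = 4

4


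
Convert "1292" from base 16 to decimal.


Input: "1292" in base 16
Positional expansion:
  Digit '1' (value 1) x 16^3 = 4096
  Digit '2' (value 2) x 16^2 = 512
  Digit '9' (value 9) x 16^1 = 144
  Digit '2' (value 2) x 16^0 = 2
Sum = 4754

4754


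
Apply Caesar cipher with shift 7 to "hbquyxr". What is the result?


Caesar cipher: shift "hbquyxr" by 7
  'h' (pos 7) + 7 = pos 14 = 'o'
  'b' (pos 1) + 7 = pos 8 = 'i'
  'q' (pos 16) + 7 = pos 23 = 'x'
  'u' (pos 20) + 7 = pos 1 = 'b'
  'y' (pos 24) + 7 = pos 5 = 'f'
  'x' (pos 23) + 7 = pos 4 = 'e'
  'r' (pos 17) + 7 = pos 24 = 'y'
Result: oixbfey

oixbfey


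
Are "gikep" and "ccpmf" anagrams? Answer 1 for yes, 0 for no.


Strings: "gikep", "ccpmf"
Sorted first:  egikp
Sorted second: ccfmp
Differ at position 0: 'e' vs 'c' => not anagrams

0


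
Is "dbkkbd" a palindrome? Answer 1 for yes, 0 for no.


Input: dbkkbd
Reversed: dbkkbd
  Compare pos 0 ('d') with pos 5 ('d'): match
  Compare pos 1 ('b') with pos 4 ('b'): match
  Compare pos 2 ('k') with pos 3 ('k'): match
Result: palindrome

1


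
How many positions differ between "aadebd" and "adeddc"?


Comparing "aadebd" and "adeddc" position by position:
  Position 0: 'a' vs 'a' => same
  Position 1: 'a' vs 'd' => DIFFER
  Position 2: 'd' vs 'e' => DIFFER
  Position 3: 'e' vs 'd' => DIFFER
  Position 4: 'b' vs 'd' => DIFFER
  Position 5: 'd' vs 'c' => DIFFER
Positions that differ: 5

5


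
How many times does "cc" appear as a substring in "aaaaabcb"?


Searching for "cc" in "aaaaabcb"
Scanning each position:
  Position 0: "aa" => no
  Position 1: "aa" => no
  Position 2: "aa" => no
  Position 3: "aa" => no
  Position 4: "ab" => no
  Position 5: "bc" => no
  Position 6: "cb" => no
Total occurrences: 0

0


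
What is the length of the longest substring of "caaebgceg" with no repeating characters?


Input: "caaebgceg"
Sliding window (track last position of each char):
  Position 0 ('c'): window [0,0] length 1 -- new best
  Position 1 ('a'): window [0,1] length 2 -- new best
  Position 2 ('a'): repeat (last at 1), move window start to 2
  Position 2 ('a'): window [2,2] length 1
  Position 3 ('e'): window [2,3] length 2
  Position 4 ('b'): window [2,4] length 3 -- new best
  Position 5 ('g'): window [2,5] length 4 -- new best
  Position 6 ('c'): window [2,6] length 5 -- new best
  Position 7 ('e'): repeat (last at 3), move window start to 4
  Position 7 ('e'): window [4,7] length 4
  Position 8 ('g'): repeat (last at 5), move window start to 6
  Position 8 ('g'): window [6,8] length 3
Longest substring with no repeats: "aebgc" with length 5

5


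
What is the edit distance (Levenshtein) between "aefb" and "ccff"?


Computing edit distance: "aefb" -> "ccff"
DP table:
           c    c    f    f
      0    1    2    3    4
  a   1    1    2    3    4
  e   2    2    2    3    4
  f   3    3    3    2    3
  b   4    4    4    3    3
Edit distance = dp[4][4] = 3

3


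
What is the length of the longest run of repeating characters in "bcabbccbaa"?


Input: "bcabbccbaa"
Scanning for longest run:
  Position 1 ('c'): new char, reset run to 1
  Position 2 ('a'): new char, reset run to 1
  Position 3 ('b'): new char, reset run to 1
  Position 4 ('b'): continues run of 'b', length=2
  Position 5 ('c'): new char, reset run to 1
  Position 6 ('c'): continues run of 'c', length=2
  Position 7 ('b'): new char, reset run to 1
  Position 8 ('a'): new char, reset run to 1
  Position 9 ('a'): continues run of 'a', length=2
Longest run: 'b' with length 2

2


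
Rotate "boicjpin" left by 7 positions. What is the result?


Input: "boicjpin", rotate left by 7
First 7 characters: "boicjpi"
Remaining characters: "n"
Concatenate remaining + first: "n" + "boicjpi" = "nboicjpi"

nboicjpi


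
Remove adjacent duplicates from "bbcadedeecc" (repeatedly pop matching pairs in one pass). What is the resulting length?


Input: bbcadedeecc
Stack-based adjacent duplicate removal:
  Read 'b': push. Stack: b
  Read 'b': matches stack top 'b' => pop. Stack: (empty)
  Read 'c': push. Stack: c
  Read 'a': push. Stack: ca
  Read 'd': push. Stack: cad
  Read 'e': push. Stack: cade
  Read 'd': push. Stack: caded
  Read 'e': push. Stack: cadede
  Read 'e': matches stack top 'e' => pop. Stack: caded
  Read 'c': push. Stack: cadedc
  Read 'c': matches stack top 'c' => pop. Stack: caded
Final stack: "caded" (length 5)

5


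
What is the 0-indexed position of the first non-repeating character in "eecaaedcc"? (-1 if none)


Input: eecaaedcc
Character frequencies:
  'a': 2
  'c': 3
  'd': 1
  'e': 3
Scanning left to right for freq == 1:
  Position 0 ('e'): freq=3, skip
  Position 1 ('e'): freq=3, skip
  Position 2 ('c'): freq=3, skip
  Position 3 ('a'): freq=2, skip
  Position 4 ('a'): freq=2, skip
  Position 5 ('e'): freq=3, skip
  Position 6 ('d'): unique! => answer = 6

6


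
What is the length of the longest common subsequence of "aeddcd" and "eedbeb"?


LCS of "aeddcd" and "eedbeb"
DP table:
           e    e    d    b    e    b
      0    0    0    0    0    0    0
  a   0    0    0    0    0    0    0
  e   0    1    1    1    1    1    1
  d   0    1    1    2    2    2    2
  d   0    1    1    2    2    2    2
  c   0    1    1    2    2    2    2
  d   0    1    1    2    2    2    2
LCS length = dp[6][6] = 2

2


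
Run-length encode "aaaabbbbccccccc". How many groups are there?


Input: aaaabbbbccccccc
Scanning for consecutive runs:
  Group 1: 'a' x 4 (positions 0-3)
  Group 2: 'b' x 4 (positions 4-7)
  Group 3: 'c' x 7 (positions 8-14)
Total groups: 3

3


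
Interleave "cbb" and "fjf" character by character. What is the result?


Interleaving "cbb" and "fjf":
  Position 0: 'c' from first, 'f' from second => "cf"
  Position 1: 'b' from first, 'j' from second => "bj"
  Position 2: 'b' from first, 'f' from second => "bf"
Result: cfbjbf

cfbjbf


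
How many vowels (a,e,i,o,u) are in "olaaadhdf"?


Input: olaaadhdf
Checking each character:
  'o' at position 0: vowel (running total: 1)
  'l' at position 1: consonant
  'a' at position 2: vowel (running total: 2)
  'a' at position 3: vowel (running total: 3)
  'a' at position 4: vowel (running total: 4)
  'd' at position 5: consonant
  'h' at position 6: consonant
  'd' at position 7: consonant
  'f' at position 8: consonant
Total vowels: 4

4


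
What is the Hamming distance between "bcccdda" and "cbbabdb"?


Comparing "bcccdda" and "cbbabdb" position by position:
  Position 0: 'b' vs 'c' => differ
  Position 1: 'c' vs 'b' => differ
  Position 2: 'c' vs 'b' => differ
  Position 3: 'c' vs 'a' => differ
  Position 4: 'd' vs 'b' => differ
  Position 5: 'd' vs 'd' => same
  Position 6: 'a' vs 'b' => differ
Total differences (Hamming distance): 6

6


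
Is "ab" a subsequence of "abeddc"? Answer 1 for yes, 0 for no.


Check if "ab" is a subsequence of "abeddc"
Greedy scan:
  Position 0 ('a'): matches sub[0] = 'a'
  Position 1 ('b'): matches sub[1] = 'b'
  Position 2 ('e'): no match needed
  Position 3 ('d'): no match needed
  Position 4 ('d'): no match needed
  Position 5 ('c'): no match needed
All 2 characters matched => is a subsequence

1


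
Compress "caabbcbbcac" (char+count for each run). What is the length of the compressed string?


Input: caabbcbbcac
Runs:
  'c' x 1 => "c1"
  'a' x 2 => "a2"
  'b' x 2 => "b2"
  'c' x 1 => "c1"
  'b' x 2 => "b2"
  'c' x 1 => "c1"
  'a' x 1 => "a1"
  'c' x 1 => "c1"
Compressed: "c1a2b2c1b2c1a1c1"
Compressed length: 16

16


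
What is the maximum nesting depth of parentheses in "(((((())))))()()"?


Input: "(((((())))))()()"
Tracking depth:
  Position 0 '(': depth becomes 1
  Position 1 '(': depth becomes 2
  Position 2 '(': depth becomes 3
  Position 3 '(': depth becomes 4
  Position 4 '(': depth becomes 5
  Position 5 '(': depth becomes 6
  Position 6 ')': depth becomes 5
  Position 7 ')': depth becomes 4
  Position 8 ')': depth becomes 3
  Position 9 ')': depth becomes 2
  Position 10 ')': depth becomes 1
  Position 11 ')': depth becomes 0
  Position 12 '(': depth becomes 1
  Position 13 ')': depth becomes 0
  Position 14 '(': depth becomes 1
  Position 15 ')': depth becomes 0
Maximum depth reached: 6

6


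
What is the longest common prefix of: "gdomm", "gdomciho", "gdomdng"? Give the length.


Words: gdomm, gdomciho, gdomdng
  Position 0: all 'g' => match
  Position 1: all 'd' => match
  Position 2: all 'o' => match
  Position 3: all 'm' => match
  Position 4: ('m', 'c', 'd') => mismatch, stop
LCP = "gdom" (length 4)

4


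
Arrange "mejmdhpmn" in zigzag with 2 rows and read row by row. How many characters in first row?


Zigzag "mejmdhpmn" into 2 rows:
Placing characters:
  'm' => row 0
  'e' => row 1
  'j' => row 0
  'm' => row 1
  'd' => row 0
  'h' => row 1
  'p' => row 0
  'm' => row 1
  'n' => row 0
Rows:
  Row 0: "mjdpn"
  Row 1: "emhm"
First row length: 5

5


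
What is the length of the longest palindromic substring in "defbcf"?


Input: "defbcf"
Checking substrings for palindromes:
  No multi-char palindromic substrings found
Longest palindromic substring: "d" with length 1

1


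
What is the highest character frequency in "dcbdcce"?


Input: dcbdcce
Character counts:
  'b': 1
  'c': 3
  'd': 2
  'e': 1
Maximum frequency: 3

3


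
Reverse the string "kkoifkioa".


Input: kkoifkioa
Reading characters right to left:
  Position 8: 'a'
  Position 7: 'o'
  Position 6: 'i'
  Position 5: 'k'
  Position 4: 'f'
  Position 3: 'i'
  Position 2: 'o'
  Position 1: 'k'
  Position 0: 'k'
Reversed: aoikfiokk

aoikfiokk


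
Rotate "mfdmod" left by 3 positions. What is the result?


Input: "mfdmod", rotate left by 3
First 3 characters: "mfd"
Remaining characters: "mod"
Concatenate remaining + first: "mod" + "mfd" = "modmfd"

modmfd


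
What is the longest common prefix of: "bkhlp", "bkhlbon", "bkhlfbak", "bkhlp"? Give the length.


Words: bkhlp, bkhlbon, bkhlfbak, bkhlp
  Position 0: all 'b' => match
  Position 1: all 'k' => match
  Position 2: all 'h' => match
  Position 3: all 'l' => match
  Position 4: ('p', 'b', 'f', 'p') => mismatch, stop
LCP = "bkhl" (length 4)

4


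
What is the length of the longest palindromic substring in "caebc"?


Input: "caebc"
Checking substrings for palindromes:
  No multi-char palindromic substrings found
Longest palindromic substring: "c" with length 1

1


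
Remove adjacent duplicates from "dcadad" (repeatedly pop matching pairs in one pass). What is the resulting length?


Input: dcadad
Stack-based adjacent duplicate removal:
  Read 'd': push. Stack: d
  Read 'c': push. Stack: dc
  Read 'a': push. Stack: dca
  Read 'd': push. Stack: dcad
  Read 'a': push. Stack: dcada
  Read 'd': push. Stack: dcadad
Final stack: "dcadad" (length 6)

6


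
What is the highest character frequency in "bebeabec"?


Input: bebeabec
Character counts:
  'a': 1
  'b': 3
  'c': 1
  'e': 3
Maximum frequency: 3

3


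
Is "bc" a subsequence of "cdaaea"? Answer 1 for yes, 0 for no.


Check if "bc" is a subsequence of "cdaaea"
Greedy scan:
  Position 0 ('c'): no match needed
  Position 1 ('d'): no match needed
  Position 2 ('a'): no match needed
  Position 3 ('a'): no match needed
  Position 4 ('e'): no match needed
  Position 5 ('a'): no match needed
Only matched 0/2 characters => not a subsequence

0


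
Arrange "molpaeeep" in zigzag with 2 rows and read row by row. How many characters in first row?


Zigzag "molpaeeep" into 2 rows:
Placing characters:
  'm' => row 0
  'o' => row 1
  'l' => row 0
  'p' => row 1
  'a' => row 0
  'e' => row 1
  'e' => row 0
  'e' => row 1
  'p' => row 0
Rows:
  Row 0: "mlaep"
  Row 1: "opee"
First row length: 5

5


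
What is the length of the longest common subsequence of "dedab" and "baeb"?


LCS of "dedab" and "baeb"
DP table:
           b    a    e    b
      0    0    0    0    0
  d   0    0    0    0    0
  e   0    0    0    1    1
  d   0    0    0    1    1
  a   0    0    1    1    1
  b   0    1    1    1    2
LCS length = dp[5][4] = 2

2


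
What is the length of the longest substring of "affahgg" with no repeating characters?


Input: "affahgg"
Sliding window (track last position of each char):
  Position 0 ('a'): window [0,0] length 1 -- new best
  Position 1 ('f'): window [0,1] length 2 -- new best
  Position 2 ('f'): repeat (last at 1), move window start to 2
  Position 2 ('f'): window [2,2] length 1
  Position 3 ('a'): window [2,3] length 2
  Position 4 ('h'): window [2,4] length 3 -- new best
  Position 5 ('g'): window [2,5] length 4 -- new best
  Position 6 ('g'): repeat (last at 5), move window start to 6
  Position 6 ('g'): window [6,6] length 1
Longest substring with no repeats: "fahg" with length 4

4


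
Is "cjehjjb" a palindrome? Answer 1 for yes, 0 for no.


Input: cjehjjb
Reversed: bjjhejc
  Compare pos 0 ('c') with pos 6 ('b'): MISMATCH
  Compare pos 1 ('j') with pos 5 ('j'): match
  Compare pos 2 ('e') with pos 4 ('j'): MISMATCH
Result: not a palindrome

0


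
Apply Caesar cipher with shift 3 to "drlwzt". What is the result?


Caesar cipher: shift "drlwzt" by 3
  'd' (pos 3) + 3 = pos 6 = 'g'
  'r' (pos 17) + 3 = pos 20 = 'u'
  'l' (pos 11) + 3 = pos 14 = 'o'
  'w' (pos 22) + 3 = pos 25 = 'z'
  'z' (pos 25) + 3 = pos 2 = 'c'
  't' (pos 19) + 3 = pos 22 = 'w'
Result: guozcw

guozcw


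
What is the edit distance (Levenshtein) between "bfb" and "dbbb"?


Computing edit distance: "bfb" -> "dbbb"
DP table:
           d    b    b    b
      0    1    2    3    4
  b   1    1    1    2    3
  f   2    2    2    2    3
  b   3    3    2    2    2
Edit distance = dp[3][4] = 2

2


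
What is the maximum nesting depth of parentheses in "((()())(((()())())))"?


Input: "((()())(((()())())))"
Tracking depth:
  Position 0 '(': depth becomes 1
  Position 1 '(': depth becomes 2
  Position 2 '(': depth becomes 3
  Position 3 ')': depth becomes 2
  Position 4 '(': depth becomes 3
  Position 5 ')': depth becomes 2
  Position 6 ')': depth becomes 1
  Position 7 '(': depth becomes 2
  Position 8 '(': depth becomes 3
  Position 9 '(': depth becomes 4
  Position 10 '(': depth becomes 5
  Position 11 ')': depth becomes 4
  Position 12 '(': depth becomes 5
  Position 13 ')': depth becomes 4
  Position 14 ')': depth becomes 3
  Position 15 '(': depth becomes 4
  Position 16 ')': depth becomes 3
  Position 17 ')': depth becomes 2
  Position 18 ')': depth becomes 1
  Position 19 ')': depth becomes 0
Maximum depth reached: 5

5


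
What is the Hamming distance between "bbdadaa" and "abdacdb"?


Comparing "bbdadaa" and "abdacdb" position by position:
  Position 0: 'b' vs 'a' => differ
  Position 1: 'b' vs 'b' => same
  Position 2: 'd' vs 'd' => same
  Position 3: 'a' vs 'a' => same
  Position 4: 'd' vs 'c' => differ
  Position 5: 'a' vs 'd' => differ
  Position 6: 'a' vs 'b' => differ
Total differences (Hamming distance): 4

4


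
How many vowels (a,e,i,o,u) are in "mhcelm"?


Input: mhcelm
Checking each character:
  'm' at position 0: consonant
  'h' at position 1: consonant
  'c' at position 2: consonant
  'e' at position 3: vowel (running total: 1)
  'l' at position 4: consonant
  'm' at position 5: consonant
Total vowels: 1

1


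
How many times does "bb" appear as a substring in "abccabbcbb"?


Searching for "bb" in "abccabbcbb"
Scanning each position:
  Position 0: "ab" => no
  Position 1: "bc" => no
  Position 2: "cc" => no
  Position 3: "ca" => no
  Position 4: "ab" => no
  Position 5: "bb" => MATCH
  Position 6: "bc" => no
  Position 7: "cb" => no
  Position 8: "bb" => MATCH
Total occurrences: 2

2


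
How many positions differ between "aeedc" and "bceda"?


Comparing "aeedc" and "bceda" position by position:
  Position 0: 'a' vs 'b' => DIFFER
  Position 1: 'e' vs 'c' => DIFFER
  Position 2: 'e' vs 'e' => same
  Position 3: 'd' vs 'd' => same
  Position 4: 'c' vs 'a' => DIFFER
Positions that differ: 3

3


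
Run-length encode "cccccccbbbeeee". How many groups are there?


Input: cccccccbbbeeee
Scanning for consecutive runs:
  Group 1: 'c' x 7 (positions 0-6)
  Group 2: 'b' x 3 (positions 7-9)
  Group 3: 'e' x 4 (positions 10-13)
Total groups: 3

3
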